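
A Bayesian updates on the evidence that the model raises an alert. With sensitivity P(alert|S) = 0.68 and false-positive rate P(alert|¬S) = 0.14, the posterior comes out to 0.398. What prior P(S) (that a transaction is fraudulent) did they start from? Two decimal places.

In odds form, posterior odds = prior odds × likelihood ratio, so prior odds = posterior odds ÷ LR.
Posterior odds = 0.398/(1−0.398) = 0.6611. LR = 0.68/0.14 = 4.8571.
Prior odds = 0.6611/4.8571 = 0.1361, so P(S) = 0.1361/(1+0.1361) ≈ 0.12.

P(S) = 0.12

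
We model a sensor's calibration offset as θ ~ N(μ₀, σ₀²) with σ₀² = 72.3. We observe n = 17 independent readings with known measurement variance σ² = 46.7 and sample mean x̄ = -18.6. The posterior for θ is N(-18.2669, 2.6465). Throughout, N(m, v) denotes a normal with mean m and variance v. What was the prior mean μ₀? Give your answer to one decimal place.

μ₀ = -9.5

The posterior mean is a precision-weighted average: μ_n = (τ₀μ₀ + τ_data·x̄)/(τ₀+τ_data), with τ₀=1/σ₀² and τ_data=n/σ².
Here τ₀ = 1/72.3 = 0.013831 and τ_data = 17/46.7 = 0.364026, so τ_n = 0.377857.
Rearranging for μ₀: μ₀ = (μ_n·τ_n − τ_data·x̄)/τ₀ = (-18.2669·0.377857 − 0.364026·-18.6) / 0.013831 = -0.131392/0.013831 ≈ -9.5.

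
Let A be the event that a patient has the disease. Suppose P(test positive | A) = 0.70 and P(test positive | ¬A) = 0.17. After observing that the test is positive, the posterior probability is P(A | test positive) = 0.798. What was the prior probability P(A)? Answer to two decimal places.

Bayes' rule in odds form gives O(A|E) = O(A)·[P(E|A)/P(E|¬A)], hence O(A) = O(A|E)/LR.
Posterior odds = 0.798/(1−0.798) = 3.9505. LR = 0.70/0.17 = 4.1176.
Prior odds = 3.9505/4.1176 = 0.9594, so P(A) = 0.9594/(1+0.9594) ≈ 0.49.

P(A) = 0.49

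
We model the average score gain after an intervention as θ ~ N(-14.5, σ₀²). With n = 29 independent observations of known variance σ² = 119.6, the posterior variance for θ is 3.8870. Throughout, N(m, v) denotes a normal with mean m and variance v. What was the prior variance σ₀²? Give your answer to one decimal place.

σ₀² = 67.6

Posterior precision equals prior precision plus data precision: 1/σ_n² = 1/σ₀² + n/σ².
So 1/σ₀² = 1/3.8870 − 29/119.6 = 0.257268 − 0.242475 = 0.014793.
Hence σ₀² = 1/0.014793 ≈ 67.6.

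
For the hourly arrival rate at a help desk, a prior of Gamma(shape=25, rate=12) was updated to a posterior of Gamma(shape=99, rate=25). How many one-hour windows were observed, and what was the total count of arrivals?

n = 13 one-hour windows with total 74 arrivals

A Gamma(α, β) prior (rate parametrization) on a Poisson rate with n observations summing to S gives posterior Gamma(α+S, β+n).
Matching: Σxᵢ = 99 − 25 = 74 and n = 25 − 12 = 13.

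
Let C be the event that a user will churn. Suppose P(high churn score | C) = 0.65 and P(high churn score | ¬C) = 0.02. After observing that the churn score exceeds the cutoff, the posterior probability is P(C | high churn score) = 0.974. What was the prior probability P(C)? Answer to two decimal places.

In odds form, posterior odds = prior odds × likelihood ratio, so prior odds = posterior odds ÷ LR.
Posterior odds = 0.974/(1−0.974) = 37.4615. LR = 0.65/0.02 = 32.5000.
Prior odds = 37.4615/32.5000 = 1.1527, so P(C) = 1.1527/(1+1.1527) ≈ 0.54.

P(C) = 0.54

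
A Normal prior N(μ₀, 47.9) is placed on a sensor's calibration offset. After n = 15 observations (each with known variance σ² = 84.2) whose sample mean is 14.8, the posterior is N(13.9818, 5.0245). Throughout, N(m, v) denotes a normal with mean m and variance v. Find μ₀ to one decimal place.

With known observation variance, the Normal–Normal posterior has precision τ_n = τ₀ + n/σ² and mean μ_n = (τ₀μ₀ + (n/σ²)x̄)/τ_n.
Here τ₀ = 1/47.9 = 0.020877 and τ_data = 15/84.2 = 0.178147, so τ_n = 0.199024.
Rearranging for μ₀: μ₀ = (μ_n·τ_n − τ_data·x̄)/τ₀ = (13.9818·0.199024 − 0.178147·14.8) / 0.020877 = 0.146138/0.020877 ≈ 7.0.

μ₀ = 7.0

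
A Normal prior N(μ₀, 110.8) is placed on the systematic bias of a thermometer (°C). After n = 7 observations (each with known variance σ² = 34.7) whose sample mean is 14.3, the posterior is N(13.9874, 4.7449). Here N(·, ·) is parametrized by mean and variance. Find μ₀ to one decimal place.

With known observation variance, the Normal–Normal posterior has precision τ_n = τ₀ + n/σ² and mean μ_n = (τ₀μ₀ + (n/σ²)x̄)/τ_n.
Here τ₀ = 1/110.8 = 0.009025 and τ_data = 7/34.7 = 0.201729, so τ_n = 0.210754.
Rearranging for μ₀: μ₀ = (μ_n·τ_n − τ_data·x̄)/τ₀ = (13.9874·0.210754 − 0.201729·14.3) / 0.009025 = 0.063176/0.009025 ≈ 7.0.

μ₀ = 7.0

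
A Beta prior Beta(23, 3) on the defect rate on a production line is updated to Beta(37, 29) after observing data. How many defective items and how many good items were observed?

Beta is conjugate to the binomial likelihood: posterior = Beta(α+s, β+f).
So s = 37 − 23 = 14 and f = 29 − 3 = 26.

14 defective items and 26 good items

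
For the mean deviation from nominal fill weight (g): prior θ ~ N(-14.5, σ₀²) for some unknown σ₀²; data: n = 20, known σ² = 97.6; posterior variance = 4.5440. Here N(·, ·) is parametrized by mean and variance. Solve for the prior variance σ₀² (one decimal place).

σ₀² = 66.0

Posterior precision equals prior precision plus data precision: 1/σ_n² = 1/σ₀² + n/σ².
So 1/σ₀² = 1/4.5440 − 20/97.6 = 0.220070 − 0.204918 = 0.015152.
Hence σ₀² = 1/0.015152 ≈ 66.0.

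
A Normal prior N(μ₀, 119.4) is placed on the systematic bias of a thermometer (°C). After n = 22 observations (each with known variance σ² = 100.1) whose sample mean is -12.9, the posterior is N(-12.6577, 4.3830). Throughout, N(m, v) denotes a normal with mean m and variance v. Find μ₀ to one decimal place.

The posterior mean is a precision-weighted average: μ_n = (τ₀μ₀ + τ_data·x̄)/(τ₀+τ_data), with τ₀=1/σ₀² and τ_data=n/σ².
Here τ₀ = 1/119.4 = 0.008375 and τ_data = 22/100.1 = 0.219780, so τ_n = 0.228155.
Rearranging for μ₀: μ₀ = (μ_n·τ_n − τ_data·x̄)/τ₀ = (-12.6577·0.228155 − 0.219780·-12.9) / 0.008375 = -0.052756/0.008375 ≈ -6.3.

μ₀ = -6.3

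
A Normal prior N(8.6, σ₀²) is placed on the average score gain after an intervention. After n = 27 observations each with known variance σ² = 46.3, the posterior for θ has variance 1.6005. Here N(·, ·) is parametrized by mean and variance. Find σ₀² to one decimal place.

For the Normal–Normal model with known σ², precisions add: τ_n = τ₀ + n/σ².
So 1/σ₀² = 1/1.6005 − 27/46.3 = 0.624805 − 0.583153 = 0.041652.
Hence σ₀² = 1/0.041652 ≈ 24.0.

σ₀² = 24.0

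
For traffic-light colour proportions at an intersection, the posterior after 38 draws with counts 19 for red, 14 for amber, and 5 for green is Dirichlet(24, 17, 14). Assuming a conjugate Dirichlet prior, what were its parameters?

For a Dirichlet(α) prior with multinomial counts c, the posterior is Dirichlet(α + c) componentwise.
Subtract each count from the matching posterior parameter: 24−19=5, 17−14=3, 14−5=9.

Dirichlet(5, 3, 9)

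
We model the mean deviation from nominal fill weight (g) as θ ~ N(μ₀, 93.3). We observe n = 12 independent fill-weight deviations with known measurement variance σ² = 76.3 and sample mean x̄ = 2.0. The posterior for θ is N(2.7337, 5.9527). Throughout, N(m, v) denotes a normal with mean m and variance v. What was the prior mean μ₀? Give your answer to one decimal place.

The posterior mean is a precision-weighted average: μ_n = (τ₀μ₀ + τ_data·x̄)/(τ₀+τ_data), with τ₀=1/σ₀² and τ_data=n/σ².
Here τ₀ = 1/93.3 = 0.010718 and τ_data = 12/76.3 = 0.157274, so τ_n = 0.167992.
Rearranging for μ₀: μ₀ = (μ_n·τ_n − τ_data·x̄)/τ₀ = (2.7337·0.167992 − 0.157274·2.0) / 0.010718 = 0.144692/0.010718 ≈ 13.5.

μ₀ = 13.5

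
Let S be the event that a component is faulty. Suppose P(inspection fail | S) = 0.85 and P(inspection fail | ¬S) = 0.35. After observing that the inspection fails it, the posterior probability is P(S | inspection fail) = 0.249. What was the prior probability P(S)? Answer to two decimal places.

Bayes' rule in odds form gives O(S|E) = O(S)·[P(E|S)/P(E|¬S)], hence O(S) = O(S|E)/LR.
Posterior odds = 0.249/(1−0.249) = 0.3316. LR = 0.85/0.35 = 2.4286.
Prior odds = 0.3316/2.4286 = 0.1365, so P(S) = 0.1365/(1+0.1365) ≈ 0.12.

P(S) = 0.12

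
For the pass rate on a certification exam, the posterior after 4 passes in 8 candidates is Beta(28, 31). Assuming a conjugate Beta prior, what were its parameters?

Beta(24, 27)

Under Beta–binomial conjugacy the posterior parameters are (a+s, b+f).
Subtract the data counts: 28−4=24, 31−4=27.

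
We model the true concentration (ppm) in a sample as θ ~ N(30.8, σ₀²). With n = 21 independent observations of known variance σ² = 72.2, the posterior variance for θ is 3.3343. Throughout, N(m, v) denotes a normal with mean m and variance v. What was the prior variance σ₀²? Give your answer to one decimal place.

Posterior precision equals prior precision plus data precision: 1/σ_n² = 1/σ₀² + n/σ².
So 1/σ₀² = 1/3.3343 − 21/72.2 = 0.299913 − 0.290859 = 0.009054.
Hence σ₀² = 1/0.009054 ≈ 110.4.

σ₀² = 110.4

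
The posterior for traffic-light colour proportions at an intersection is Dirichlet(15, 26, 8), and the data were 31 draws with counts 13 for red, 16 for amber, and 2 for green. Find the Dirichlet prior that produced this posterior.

For a Dirichlet(α) prior with multinomial counts c, the posterior is Dirichlet(α + c) componentwise.
Subtract each count from the matching posterior parameter: 15−13=2, 26−16=10, 8−2=6.

Dirichlet(2, 10, 6)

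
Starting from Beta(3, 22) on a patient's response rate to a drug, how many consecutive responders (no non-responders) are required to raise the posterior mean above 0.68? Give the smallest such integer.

k = 44

After k responders and 0 non-responders the posterior is Beta(3+k, 22), with mean (3+k)/(3+22+k).
Set (3+k)/(25+k) > 0.68 and solve: k > (0.68·25 − 3)/(1 − 0.68) = 43.750.
The smallest integer exceeding 43.750 is 44.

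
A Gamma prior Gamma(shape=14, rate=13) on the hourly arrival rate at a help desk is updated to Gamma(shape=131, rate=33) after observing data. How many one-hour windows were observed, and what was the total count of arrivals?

n = 20 one-hour windows with total 117 arrivals

Gamma–Poisson conjugacy: posterior shape = α + Σxᵢ, posterior rate = β + n.
Matching: Σxᵢ = 131 − 14 = 117 and n = 33 − 13 = 20.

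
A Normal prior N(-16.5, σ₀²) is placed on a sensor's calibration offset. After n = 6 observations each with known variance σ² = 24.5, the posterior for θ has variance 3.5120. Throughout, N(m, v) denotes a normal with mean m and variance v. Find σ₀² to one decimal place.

σ₀² = 25.1

Posterior precision equals prior precision plus data precision: 1/σ_n² = 1/σ₀² + n/σ².
So 1/σ₀² = 1/3.5120 − 6/24.5 = 0.284738 − 0.244898 = 0.039840.
Hence σ₀² = 1/0.039840 ≈ 25.1.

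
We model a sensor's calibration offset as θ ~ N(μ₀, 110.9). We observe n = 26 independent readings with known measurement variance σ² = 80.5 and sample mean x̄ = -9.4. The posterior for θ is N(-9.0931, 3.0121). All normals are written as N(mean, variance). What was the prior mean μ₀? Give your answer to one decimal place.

The posterior mean is a precision-weighted average: μ_n = (τ₀μ₀ + τ_data·x̄)/(τ₀+τ_data), with τ₀=1/σ₀² and τ_data=n/σ².
Here τ₀ = 1/110.9 = 0.009017 and τ_data = 26/80.5 = 0.322981, so τ_n = 0.331998.
Rearranging for μ₀: μ₀ = (μ_n·τ_n − τ_data·x̄)/τ₀ = (-9.0931·0.331998 − 0.322981·-9.4) / 0.009017 = 0.017130/0.009017 ≈ 1.9.

μ₀ = 1.9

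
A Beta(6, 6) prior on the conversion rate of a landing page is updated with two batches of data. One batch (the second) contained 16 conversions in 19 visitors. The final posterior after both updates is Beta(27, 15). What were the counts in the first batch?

Because Beta–binomial updating is additive in the counts, the combined data contributed (α_post−α_prior, β_post−β_prior) successes and failures.
Total across both batches: 27−6=21 conversions, 15−6=9 bounces.
Subtract the second batch: 21−16=5 conversions and 9−3=6 bounces.

5 conversions and 6 bounces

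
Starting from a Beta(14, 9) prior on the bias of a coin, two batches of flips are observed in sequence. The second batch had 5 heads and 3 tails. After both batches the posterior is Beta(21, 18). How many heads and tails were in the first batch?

Sequential conjugate updates are equivalent to a single update on the pooled data, so total successes = posterior α − prior α and total failures = posterior β − prior β.
Total across both batches: 21−14=7 heads, 18−9=9 tails.
Subtract the second batch: 7−5=2 heads and 9−3=6 tails.

2 heads and 6 tails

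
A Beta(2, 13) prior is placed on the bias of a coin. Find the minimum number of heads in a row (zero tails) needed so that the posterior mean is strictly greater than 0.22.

After k heads and 0 tails the posterior is Beta(2+k, 13), with mean (2+k)/(2+13+k).
Set (2+k)/(15+k) > 0.22 and solve: k > (0.22·15 − 2)/(1 − 0.22) = 1.667.
The smallest integer exceeding 1.667 is 2, and checking k=2: (4)/(17) = 0.2353 > 0.22.

k = 2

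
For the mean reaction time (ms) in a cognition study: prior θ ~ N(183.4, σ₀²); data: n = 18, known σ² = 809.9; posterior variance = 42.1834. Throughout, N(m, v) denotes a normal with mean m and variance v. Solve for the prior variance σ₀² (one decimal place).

σ₀² = 675.2

For the Normal–Normal model with known σ², precisions add: τ_n = τ₀ + n/σ².
So 1/σ₀² = 1/42.1834 − 18/809.9 = 0.023706 − 0.022225 = 0.001481.
Hence σ₀² = 1/0.001481 ≈ 675.2.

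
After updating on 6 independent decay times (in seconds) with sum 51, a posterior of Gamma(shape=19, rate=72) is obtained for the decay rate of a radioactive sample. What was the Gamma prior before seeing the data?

Gamma(shape=13, rate=21)

For an exponential likelihood with a Gamma(α, β) prior on the rate, n observations with total T give posterior Gamma(α+n, β+T).
So α = 19 − 6 = 13 and β = 72 − 51 = 21.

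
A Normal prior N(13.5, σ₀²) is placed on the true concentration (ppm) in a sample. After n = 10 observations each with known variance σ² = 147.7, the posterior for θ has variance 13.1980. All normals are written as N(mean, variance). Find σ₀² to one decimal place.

σ₀² = 124.0

Posterior precision equals prior precision plus data precision: 1/σ_n² = 1/σ₀² + n/σ².
So 1/σ₀² = 1/13.1980 − 10/147.7 = 0.075769 − 0.067705 = 0.008064.
Hence σ₀² = 1/0.008064 ≈ 124.0.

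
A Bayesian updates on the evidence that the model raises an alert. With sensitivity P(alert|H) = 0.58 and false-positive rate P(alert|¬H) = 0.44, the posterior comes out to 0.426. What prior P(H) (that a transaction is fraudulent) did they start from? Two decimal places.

P(H) = 0.36

Bayes' rule in odds form gives O(H|E) = O(H)·[P(E|H)/P(E|¬H)], hence O(H) = O(H|E)/LR.
Posterior odds = 0.426/(1−0.426) = 0.7422. LR = 0.58/0.44 = 1.3182.
Prior odds = 0.7422/1.3182 = 0.5630, so P(H) = 0.5630/(1+0.5630) ≈ 0.36.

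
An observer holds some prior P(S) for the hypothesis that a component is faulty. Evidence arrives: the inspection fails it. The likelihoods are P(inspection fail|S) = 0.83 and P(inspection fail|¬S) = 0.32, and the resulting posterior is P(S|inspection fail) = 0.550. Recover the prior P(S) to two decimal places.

P(S) = 0.32

Bayes' rule in odds form gives O(S|E) = O(S)·[P(E|S)/P(E|¬S)], hence O(S) = O(S|E)/LR.
Posterior odds = 0.550/(1−0.550) = 1.2222. LR = 0.83/0.32 = 2.5938.
Prior odds = 1.2222/2.5938 = 0.4712, so P(S) = 0.4712/(1+0.4712) ≈ 0.32.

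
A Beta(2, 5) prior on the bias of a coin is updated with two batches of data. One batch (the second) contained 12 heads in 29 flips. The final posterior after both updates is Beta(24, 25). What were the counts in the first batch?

Because Beta–binomial updating is additive in the counts, the combined data contributed (α_post−α_prior, β_post−β_prior) successes and failures.
Total across both batches: 24−2=22 heads, 25−5=20 tails.
Subtract the second batch: 22−12=10 heads and 20−17=3 tails.

10 heads and 3 tails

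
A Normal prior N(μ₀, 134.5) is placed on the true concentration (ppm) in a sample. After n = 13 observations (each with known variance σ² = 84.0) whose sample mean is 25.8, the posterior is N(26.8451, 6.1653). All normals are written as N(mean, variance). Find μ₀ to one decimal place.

μ₀ = 48.6

The posterior mean is a precision-weighted average: μ_n = (τ₀μ₀ + τ_data·x̄)/(τ₀+τ_data), with τ₀=1/σ₀² and τ_data=n/σ².
Here τ₀ = 1/134.5 = 0.007435 and τ_data = 13/84.0 = 0.154762, so τ_n = 0.162197.
Rearranging for μ₀: μ₀ = (μ_n·τ_n − τ_data·x̄)/τ₀ = (26.8451·0.162197 − 0.154762·25.8) / 0.007435 = 0.361335/0.007435 ≈ 48.6.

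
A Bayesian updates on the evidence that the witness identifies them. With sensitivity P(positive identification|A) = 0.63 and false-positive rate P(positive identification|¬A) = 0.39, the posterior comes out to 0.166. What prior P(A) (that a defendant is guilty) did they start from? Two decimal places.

In odds form, posterior odds = prior odds × likelihood ratio, so prior odds = posterior odds ÷ LR.
Posterior odds = 0.166/(1−0.166) = 0.1990. LR = 0.63/0.39 = 1.6154.
Prior odds = 0.1990/1.6154 = 0.1232, so P(A) = 0.1232/(1+0.1232) ≈ 0.11.

P(A) = 0.11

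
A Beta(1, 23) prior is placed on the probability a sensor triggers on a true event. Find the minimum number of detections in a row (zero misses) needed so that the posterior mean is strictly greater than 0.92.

k = 264

After k detections and 0 misses the posterior is Beta(1+k, 23), with mean (1+k)/(1+23+k).
Set (1+k)/(24+k) > 0.92 and solve: k > (0.92·24 − 1)/(1 − 0.92) = 263.500.
The smallest integer exceeding 263.500 is 264, and checking k=264: (265)/(288) = 0.9201 > 0.92.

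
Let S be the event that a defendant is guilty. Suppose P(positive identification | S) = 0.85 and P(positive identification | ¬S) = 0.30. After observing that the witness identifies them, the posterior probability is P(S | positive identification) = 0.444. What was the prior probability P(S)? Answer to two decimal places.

Bayes' rule in odds form gives O(S|E) = O(S)·[P(E|S)/P(E|¬S)], hence O(S) = O(S|E)/LR.
Posterior odds = 0.444/(1−0.444) = 0.7986. LR = 0.85/0.30 = 2.8333.
Prior odds = 0.7986/2.8333 = 0.2819, so P(S) = 0.2819/(1+0.2819) ≈ 0.22.

P(S) = 0.22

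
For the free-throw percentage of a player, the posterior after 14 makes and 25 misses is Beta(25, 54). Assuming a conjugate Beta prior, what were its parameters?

A Beta(α, β) prior with s successes and f failures in binomial data gives a Beta(α+s, β+f) posterior.
So α = 25 − 14 = 11 and β = 54 − 25 = 29.

Beta(11, 29)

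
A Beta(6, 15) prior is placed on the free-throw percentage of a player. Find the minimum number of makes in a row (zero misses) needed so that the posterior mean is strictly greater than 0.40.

k = 5

After k makes and 0 misses the posterior is Beta(6+k, 15), with mean (6+k)/(6+15+k).
Set (6+k)/(21+k) > 0.40 and solve: k > (0.40·21 − 6)/(1 − 0.40) = 4.000.
The smallest integer exceeding 4.000 is 5, and checking k=5: (11)/(26) = 0.4231 > 0.40.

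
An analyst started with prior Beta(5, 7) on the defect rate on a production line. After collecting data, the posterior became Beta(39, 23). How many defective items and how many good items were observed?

34 defective items and 16 good items

A Beta(a, b) prior with s successes and f failures in binomial data gives a Beta(a+s, b+f) posterior.
So s = 39 − 5 = 34 and f = 23 − 7 = 16.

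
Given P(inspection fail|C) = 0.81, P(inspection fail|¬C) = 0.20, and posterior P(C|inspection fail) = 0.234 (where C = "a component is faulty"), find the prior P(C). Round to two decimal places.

In odds form, posterior odds = prior odds × likelihood ratio, so prior odds = posterior odds ÷ LR.
Posterior odds = 0.234/(1−0.234) = 0.3055. LR = 0.81/0.20 = 4.0500.
Prior odds = 0.3055/4.0500 = 0.0754, so P(C) = 0.0754/(1+0.0754) ≈ 0.07.

P(C) = 0.07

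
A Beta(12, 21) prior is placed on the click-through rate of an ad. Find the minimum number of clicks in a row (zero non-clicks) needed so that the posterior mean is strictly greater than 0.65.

k = 28

After k clicks and 0 non-clicks the posterior is Beta(12+k, 21), with mean (12+k)/(12+21+k).
Set (12+k)/(33+k) > 0.65 and solve: k > (0.65·33 − 12)/(1 − 0.65) = 27.000.
The smallest integer exceeding 27.000 is 28.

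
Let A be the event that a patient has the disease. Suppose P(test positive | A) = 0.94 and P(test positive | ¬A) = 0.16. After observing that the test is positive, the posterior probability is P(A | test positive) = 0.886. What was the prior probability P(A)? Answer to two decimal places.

Bayes' rule in odds form gives O(A|E) = O(A)·[P(E|A)/P(E|¬A)], hence O(A) = O(A|E)/LR.
Posterior odds = 0.886/(1−0.886) = 7.7719. LR = 0.94/0.16 = 5.8750.
Prior odds = 7.7719/5.8750 = 1.3229, so P(A) = 1.3229/(1+1.3229) ≈ 0.57.

P(A) = 0.57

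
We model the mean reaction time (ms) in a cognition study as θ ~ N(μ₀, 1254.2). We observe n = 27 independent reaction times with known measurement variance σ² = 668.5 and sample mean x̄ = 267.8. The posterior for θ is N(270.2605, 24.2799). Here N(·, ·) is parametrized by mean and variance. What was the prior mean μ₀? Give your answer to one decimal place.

μ₀ = 394.9

With known observation variance, the Normal–Normal posterior has precision τ_n = τ₀ + n/σ² and mean μ_n = (τ₀μ₀ + (n/σ²)x̄)/τ_n.
Here τ₀ = 1/1254.2 = 0.000797 and τ_data = 27/668.5 = 0.040389, so τ_n = 0.041186.
Rearranging for μ₀: μ₀ = (μ_n·τ_n − τ_data·x̄)/τ₀ = (270.2605·0.041186 − 0.040389·267.8) / 0.000797 = 0.314775/0.000797 ≈ 394.9.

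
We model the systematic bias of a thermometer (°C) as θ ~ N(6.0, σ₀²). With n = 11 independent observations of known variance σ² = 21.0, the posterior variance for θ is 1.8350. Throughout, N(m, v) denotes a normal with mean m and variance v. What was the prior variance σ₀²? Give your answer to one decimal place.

For the Normal–Normal model with known σ², precisions add: τ_n = τ₀ + n/σ².
So 1/σ₀² = 1/1.8350 − 11/21.0 = 0.544959 − 0.523810 = 0.021149.
Hence σ₀² = 1/0.021149 ≈ 47.3.

σ₀² = 47.3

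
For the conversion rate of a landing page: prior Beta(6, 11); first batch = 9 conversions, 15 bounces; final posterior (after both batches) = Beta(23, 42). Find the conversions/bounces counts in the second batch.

8 conversions and 16 bounces

Sequential conjugate updates are equivalent to a single update on the pooled data, so total successes = posterior α − prior α and total failures = posterior β − prior β.
Total across both batches: 23−6=17 conversions, 42−11=31 bounces.
Subtract the first batch: 17−9=8 conversions and 31−15=16 bounces.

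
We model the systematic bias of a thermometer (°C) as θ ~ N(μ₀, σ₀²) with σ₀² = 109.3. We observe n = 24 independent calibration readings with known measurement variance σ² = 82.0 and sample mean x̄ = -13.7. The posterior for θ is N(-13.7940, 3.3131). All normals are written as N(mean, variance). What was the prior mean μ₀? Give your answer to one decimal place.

μ₀ = -16.8

The posterior mean is a precision-weighted average: μ_n = (τ₀μ₀ + τ_data·x̄)/(τ₀+τ_data), with τ₀=1/σ₀² and τ_data=n/σ².
Here τ₀ = 1/109.3 = 0.009149 and τ_data = 24/82.0 = 0.292683, so τ_n = 0.301832.
Rearranging for μ₀: μ₀ = (μ_n·τ_n − τ_data·x̄)/τ₀ = (-13.7940·0.301832 − 0.292683·-13.7) / 0.009149 = -0.153714/0.009149 ≈ -16.8.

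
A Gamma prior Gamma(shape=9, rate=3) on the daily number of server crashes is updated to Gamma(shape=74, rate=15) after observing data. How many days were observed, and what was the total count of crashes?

n = 12 days with total 65 crashes

Gamma–Poisson conjugacy: posterior shape = α + Σxᵢ, posterior rate = β + n.
Matching: Σxᵢ = 74 − 9 = 65 and n = 15 − 3 = 12.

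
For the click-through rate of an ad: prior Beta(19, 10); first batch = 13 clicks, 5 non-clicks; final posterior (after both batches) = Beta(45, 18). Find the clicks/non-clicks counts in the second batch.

Because Beta–binomial updating is additive in the counts, the combined data contributed (α_post−α_prior, β_post−β_prior) successes and failures.
Total across both batches: 45−19=26 clicks, 18−10=8 non-clicks.
Subtract the first batch: 26−13=13 clicks and 8−5=3 non-clicks.

13 clicks and 3 non-clicks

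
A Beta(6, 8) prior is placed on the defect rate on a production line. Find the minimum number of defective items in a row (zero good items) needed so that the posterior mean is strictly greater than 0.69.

After k defective items and 0 good items the posterior is Beta(6+k, 8), with mean (6+k)/(6+8+k).
Set (6+k)/(14+k) > 0.69 and solve: k > (0.69·14 − 6)/(1 − 0.69) = 11.806.
The smallest integer exceeding 11.806 is 12.

k = 12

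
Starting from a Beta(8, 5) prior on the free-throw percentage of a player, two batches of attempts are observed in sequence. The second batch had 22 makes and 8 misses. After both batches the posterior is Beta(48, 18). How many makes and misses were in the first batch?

Because Beta–binomial updating is additive in the counts, the combined data contributed (α_post−α_prior, β_post−β_prior) successes and failures.
Total across both batches: 48−8=40 makes, 18−5=13 misses.
Subtract the second batch: 40−22=18 makes and 13−8=5 misses.

18 makes and 5 misses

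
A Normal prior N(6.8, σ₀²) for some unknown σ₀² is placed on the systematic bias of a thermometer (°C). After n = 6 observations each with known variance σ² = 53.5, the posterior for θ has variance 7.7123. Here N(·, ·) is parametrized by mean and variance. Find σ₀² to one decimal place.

For the Normal–Normal model with known σ², precisions add: τ_n = τ₀ + n/σ².
So 1/σ₀² = 1/7.7123 − 6/53.5 = 0.129663 − 0.112150 = 0.017513.
Hence σ₀² = 1/0.017513 ≈ 57.1.

σ₀² = 57.1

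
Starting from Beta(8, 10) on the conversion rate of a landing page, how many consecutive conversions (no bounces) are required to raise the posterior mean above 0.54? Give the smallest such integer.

After k conversions and 0 bounces the posterior is Beta(8+k, 10), with mean (8+k)/(8+10+k).
Set (8+k)/(18+k) > 0.54 and solve: k > (0.54·18 − 8)/(1 − 0.54) = 3.739.
The smallest integer exceeding 3.739 is 4, and checking k=4: (12)/(22) = 0.5455 > 0.54.

k = 4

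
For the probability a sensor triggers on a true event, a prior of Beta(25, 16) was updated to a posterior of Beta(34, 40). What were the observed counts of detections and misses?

Beta is conjugate to the binomial likelihood: posterior = Beta(α+s, β+f).
Match parameters: s=34−25=9, f=40−16=24.

9 detections and 24 misses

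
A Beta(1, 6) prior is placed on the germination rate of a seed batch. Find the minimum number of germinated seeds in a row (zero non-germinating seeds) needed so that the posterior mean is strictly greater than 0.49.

After k germinated seeds and 0 non-germinating seeds the posterior is Beta(1+k, 6), with mean (1+k)/(1+6+k).
Set (1+k)/(7+k) > 0.49 and solve: k > (0.49·7 − 1)/(1 − 0.49) = 4.765.
The smallest integer exceeding 4.765 is 5.

k = 5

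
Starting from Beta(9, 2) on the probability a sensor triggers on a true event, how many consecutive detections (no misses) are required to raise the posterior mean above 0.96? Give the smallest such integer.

After k detections and 0 misses the posterior is Beta(9+k, 2), with mean (9+k)/(9+2+k).
Set (9+k)/(11+k) > 0.96 and solve: k > (0.96·11 − 9)/(1 − 0.96) = 39.000.
The smallest integer exceeding 39.000 is 40.

k = 40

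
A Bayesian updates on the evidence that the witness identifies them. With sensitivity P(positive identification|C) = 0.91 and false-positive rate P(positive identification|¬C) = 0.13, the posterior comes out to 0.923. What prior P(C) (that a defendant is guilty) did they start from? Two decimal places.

In odds form, posterior odds = prior odds × likelihood ratio, so prior odds = posterior odds ÷ LR.
Posterior odds = 0.923/(1−0.923) = 11.9870. LR = 0.91/0.13 = 7.0000.
Prior odds = 11.9870/7.0000 = 1.7124, so P(C) = 1.7124/(1+1.7124) ≈ 0.63.

P(C) = 0.63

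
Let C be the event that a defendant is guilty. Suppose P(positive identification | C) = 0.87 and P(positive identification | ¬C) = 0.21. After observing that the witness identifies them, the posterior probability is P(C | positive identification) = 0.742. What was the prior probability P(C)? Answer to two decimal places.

P(C) = 0.41

Bayes' rule in odds form gives O(C|E) = O(C)·[P(E|C)/P(E|¬C)], hence O(C) = O(C|E)/LR.
Posterior odds = 0.742/(1−0.742) = 2.8760. LR = 0.87/0.21 = 4.1429.
Prior odds = 2.8760/4.1429 = 0.6942, so P(C) = 0.6942/(1+0.6942) ≈ 0.41.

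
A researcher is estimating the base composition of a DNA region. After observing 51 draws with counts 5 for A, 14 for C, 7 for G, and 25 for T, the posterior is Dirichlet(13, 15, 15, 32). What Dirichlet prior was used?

For a Dirichlet(α) prior with multinomial counts c, the posterior is Dirichlet(α + c) componentwise.
Subtract each count from the matching posterior parameter: 13−5=8, 15−14=1, 15−7=8, 32−25=7.

Dirichlet(8, 1, 8, 7)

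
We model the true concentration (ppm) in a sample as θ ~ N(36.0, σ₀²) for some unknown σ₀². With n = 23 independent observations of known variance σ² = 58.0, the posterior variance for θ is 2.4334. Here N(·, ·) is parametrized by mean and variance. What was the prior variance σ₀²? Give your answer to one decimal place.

σ₀² = 69.5

For the Normal–Normal model with known σ², precisions add: τ_n = τ₀ + n/σ².
So 1/σ₀² = 1/2.4334 − 23/58.0 = 0.410948 − 0.396552 = 0.014396.
Hence σ₀² = 1/0.014396 ≈ 69.5.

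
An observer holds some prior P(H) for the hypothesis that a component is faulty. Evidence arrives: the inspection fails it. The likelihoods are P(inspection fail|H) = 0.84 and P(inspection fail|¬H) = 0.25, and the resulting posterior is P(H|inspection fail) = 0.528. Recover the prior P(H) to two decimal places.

In odds form, posterior odds = prior odds × likelihood ratio, so prior odds = posterior odds ÷ LR.
Posterior odds = 0.528/(1−0.528) = 1.1186. LR = 0.84/0.25 = 3.3600.
Prior odds = 1.1186/3.3600 = 0.3329, so P(H) = 0.3329/(1+0.3329) ≈ 0.25.

P(H) = 0.25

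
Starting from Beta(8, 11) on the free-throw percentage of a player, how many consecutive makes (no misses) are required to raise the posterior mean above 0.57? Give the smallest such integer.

k = 7

After k makes and 0 misses the posterior is Beta(8+k, 11), with mean (8+k)/(8+11+k).
Set (8+k)/(19+k) > 0.57 and solve: k > (0.57·19 − 8)/(1 − 0.57) = 6.581.
The smallest integer exceeding 6.581 is 7, and checking k=7: (15)/(26) = 0.5769 > 0.57.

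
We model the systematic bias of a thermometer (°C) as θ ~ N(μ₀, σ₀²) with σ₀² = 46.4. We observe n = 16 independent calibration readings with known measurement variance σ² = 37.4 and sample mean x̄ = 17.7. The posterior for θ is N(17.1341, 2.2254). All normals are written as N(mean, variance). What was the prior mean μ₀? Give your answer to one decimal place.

The posterior mean is a precision-weighted average: μ_n = (τ₀μ₀ + τ_data·x̄)/(τ₀+τ_data), with τ₀=1/σ₀² and τ_data=n/σ².
Here τ₀ = 1/46.4 = 0.021552 and τ_data = 16/37.4 = 0.427807, so τ_n = 0.449359.
Rearranging for μ₀: μ₀ = (μ_n·τ_n − τ_data·x̄)/τ₀ = (17.1341·0.449359 − 0.427807·17.7) / 0.021552 = 0.127178/0.021552 ≈ 5.9.

μ₀ = 5.9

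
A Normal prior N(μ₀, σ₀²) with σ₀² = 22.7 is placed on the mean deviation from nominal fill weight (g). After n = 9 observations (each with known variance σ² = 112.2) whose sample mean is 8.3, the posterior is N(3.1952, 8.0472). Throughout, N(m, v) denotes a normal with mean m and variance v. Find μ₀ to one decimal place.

With known observation variance, the Normal–Normal posterior has precision τ_n = τ₀ + n/σ² and mean μ_n = (τ₀μ₀ + (n/σ²)x̄)/τ_n.
Here τ₀ = 1/22.7 = 0.044053 and τ_data = 9/112.2 = 0.080214, so τ_n = 0.124267.
Rearranging for μ₀: μ₀ = (μ_n·τ_n − τ_data·x̄)/τ₀ = (3.1952·0.124267 − 0.080214·8.3) / 0.044053 = -0.268718/0.044053 ≈ -6.1.

μ₀ = -6.1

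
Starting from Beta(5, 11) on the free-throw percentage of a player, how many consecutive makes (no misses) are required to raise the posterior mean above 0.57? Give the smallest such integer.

k = 10

After k makes and 0 misses the posterior is Beta(5+k, 11), with mean (5+k)/(5+11+k).
Set (5+k)/(16+k) > 0.57 and solve: k > (0.57·16 − 5)/(1 − 0.57) = 9.581.
The smallest integer exceeding 9.581 is 10, and checking k=10: (15)/(26) = 0.5769 > 0.57.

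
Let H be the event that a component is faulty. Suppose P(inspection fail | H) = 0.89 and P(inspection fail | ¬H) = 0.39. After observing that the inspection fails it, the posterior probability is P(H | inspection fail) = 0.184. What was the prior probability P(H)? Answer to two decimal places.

P(H) = 0.09

In odds form, posterior odds = prior odds × likelihood ratio, so prior odds = posterior odds ÷ LR.
Posterior odds = 0.184/(1−0.184) = 0.2255. LR = 0.89/0.39 = 2.2821.
Prior odds = 0.2255/2.2821 = 0.0988, so P(H) = 0.0988/(1+0.0988) ≈ 0.09.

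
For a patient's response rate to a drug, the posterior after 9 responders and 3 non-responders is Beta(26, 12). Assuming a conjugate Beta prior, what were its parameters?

Beta(17, 9)

Beta is conjugate to the binomial likelihood: posterior = Beta(a+s, b+f).
Subtract the data counts: 26−9=17, 12−3=9.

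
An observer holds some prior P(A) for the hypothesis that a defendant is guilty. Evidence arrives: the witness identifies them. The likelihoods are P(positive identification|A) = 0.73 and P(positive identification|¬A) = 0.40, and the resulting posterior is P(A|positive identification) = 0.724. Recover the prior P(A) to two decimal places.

P(A) = 0.59

In odds form, posterior odds = prior odds × likelihood ratio, so prior odds = posterior odds ÷ LR.
Posterior odds = 0.724/(1−0.724) = 2.6232. LR = 0.73/0.40 = 1.8250.
Prior odds = 2.6232/1.8250 = 1.4374, so P(A) = 1.4374/(1+1.4374) ≈ 0.59.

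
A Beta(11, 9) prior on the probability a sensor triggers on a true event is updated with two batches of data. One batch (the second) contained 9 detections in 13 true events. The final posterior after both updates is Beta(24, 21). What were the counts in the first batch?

Because Beta–binomial updating is additive in the counts, the combined data contributed (α_post−α_prior, β_post−β_prior) successes and failures.
Total across both batches: 24−11=13 detections, 21−9=12 misses.
Subtract the second batch: 13−9=4 detections and 12−4=8 misses.

4 detections and 8 misses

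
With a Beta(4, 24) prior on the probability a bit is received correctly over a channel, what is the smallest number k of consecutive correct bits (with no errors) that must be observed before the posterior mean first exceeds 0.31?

k = 7

After k correct bits and 0 errors the posterior is Beta(4+k, 24), with mean (4+k)/(4+24+k).
Set (4+k)/(28+k) > 0.31 and solve: k > (0.31·28 − 4)/(1 − 0.31) = 6.783.
The smallest integer exceeding 6.783 is 7, and checking k=7: (11)/(35) = 0.3143 > 0.31.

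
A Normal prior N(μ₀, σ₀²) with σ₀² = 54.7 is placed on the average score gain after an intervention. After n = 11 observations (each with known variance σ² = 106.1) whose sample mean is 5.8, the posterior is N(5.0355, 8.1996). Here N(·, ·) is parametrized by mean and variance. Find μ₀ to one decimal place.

The posterior mean is a precision-weighted average: μ_n = (τ₀μ₀ + τ_data·x̄)/(τ₀+τ_data), with τ₀=1/σ₀² and τ_data=n/σ².
Here τ₀ = 1/54.7 = 0.018282 and τ_data = 11/106.1 = 0.103676, so τ_n = 0.121958.
Rearranging for μ₀: μ₀ = (μ_n·τ_n − τ_data·x̄)/τ₀ = (5.0355·0.121958 − 0.103676·5.8) / 0.018282 = 0.012799/0.018282 ≈ 0.7.

μ₀ = 0.7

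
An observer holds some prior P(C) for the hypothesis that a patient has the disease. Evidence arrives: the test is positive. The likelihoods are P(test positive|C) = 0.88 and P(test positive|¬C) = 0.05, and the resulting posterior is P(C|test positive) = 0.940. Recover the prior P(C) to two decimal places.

P(C) = 0.47

Bayes' rule in odds form gives O(C|E) = O(C)·[P(E|C)/P(E|¬C)], hence O(C) = O(C|E)/LR.
Posterior odds = 0.940/(1−0.940) = 15.6667. LR = 0.88/0.05 = 17.6000.
Prior odds = 15.6667/17.6000 = 0.8902, so P(C) = 0.8902/(1+0.8902) ≈ 0.47.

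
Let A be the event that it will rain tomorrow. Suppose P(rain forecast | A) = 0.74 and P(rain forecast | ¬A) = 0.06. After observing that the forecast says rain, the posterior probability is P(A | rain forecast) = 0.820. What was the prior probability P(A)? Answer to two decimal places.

Bayes' rule in odds form gives O(A|E) = O(A)·[P(E|A)/P(E|¬A)], hence O(A) = O(A|E)/LR.
Posterior odds = 0.820/(1−0.820) = 4.5556. LR = 0.74/0.06 = 12.3333.
Prior odds = 4.5556/12.3333 = 0.3694, so P(A) = 0.3694/(1+0.3694) ≈ 0.27.

P(A) = 0.27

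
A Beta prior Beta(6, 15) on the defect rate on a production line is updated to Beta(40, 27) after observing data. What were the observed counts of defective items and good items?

34 defective items and 12 good items

Under Beta–binomial conjugacy the posterior parameters are (a+s, b+f).
So s = 40 − 6 = 34 and f = 27 − 15 = 12.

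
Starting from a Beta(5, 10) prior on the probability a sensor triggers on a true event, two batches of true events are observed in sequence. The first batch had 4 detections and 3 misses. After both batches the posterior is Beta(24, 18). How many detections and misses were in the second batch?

15 detections and 5 misses

Sequential conjugate updates are equivalent to a single update on the pooled data, so total successes = posterior α − prior α and total failures = posterior β − prior β.
Total across both batches: 24−5=19 detections, 18−10=8 misses.
Subtract the first batch: 19−4=15 detections and 8−3=5 misses.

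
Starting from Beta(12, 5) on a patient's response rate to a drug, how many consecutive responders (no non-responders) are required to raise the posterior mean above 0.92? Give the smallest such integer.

After k responders and 0 non-responders the posterior is Beta(12+k, 5), with mean (12+k)/(12+5+k).
Set (12+k)/(17+k) > 0.92 and solve: k > (0.92·17 − 12)/(1 − 0.92) = 45.500.
The smallest integer exceeding 45.500 is 46, and checking k=46: (58)/(63) = 0.9206 > 0.92.

k = 46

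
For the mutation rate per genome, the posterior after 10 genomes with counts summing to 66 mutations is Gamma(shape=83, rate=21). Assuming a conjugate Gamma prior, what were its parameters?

A Gamma(α, β) prior (rate parametrization) on a Poisson rate with n observations summing to S gives posterior Gamma(α+S, β+n).
So α = 83 − 66 = 17 and β = 21 − 10 = 11.

Gamma(shape=17, rate=11)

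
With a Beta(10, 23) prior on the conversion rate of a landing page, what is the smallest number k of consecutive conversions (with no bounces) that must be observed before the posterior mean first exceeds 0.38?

After k conversions and 0 bounces the posterior is Beta(10+k, 23), with mean (10+k)/(10+23+k).
Set (10+k)/(33+k) > 0.38 and solve: k > (0.38·33 − 10)/(1 − 0.38) = 4.097.
The smallest integer exceeding 4.097 is 5, and checking k=5: (15)/(38) = 0.3947 > 0.38.

k = 5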